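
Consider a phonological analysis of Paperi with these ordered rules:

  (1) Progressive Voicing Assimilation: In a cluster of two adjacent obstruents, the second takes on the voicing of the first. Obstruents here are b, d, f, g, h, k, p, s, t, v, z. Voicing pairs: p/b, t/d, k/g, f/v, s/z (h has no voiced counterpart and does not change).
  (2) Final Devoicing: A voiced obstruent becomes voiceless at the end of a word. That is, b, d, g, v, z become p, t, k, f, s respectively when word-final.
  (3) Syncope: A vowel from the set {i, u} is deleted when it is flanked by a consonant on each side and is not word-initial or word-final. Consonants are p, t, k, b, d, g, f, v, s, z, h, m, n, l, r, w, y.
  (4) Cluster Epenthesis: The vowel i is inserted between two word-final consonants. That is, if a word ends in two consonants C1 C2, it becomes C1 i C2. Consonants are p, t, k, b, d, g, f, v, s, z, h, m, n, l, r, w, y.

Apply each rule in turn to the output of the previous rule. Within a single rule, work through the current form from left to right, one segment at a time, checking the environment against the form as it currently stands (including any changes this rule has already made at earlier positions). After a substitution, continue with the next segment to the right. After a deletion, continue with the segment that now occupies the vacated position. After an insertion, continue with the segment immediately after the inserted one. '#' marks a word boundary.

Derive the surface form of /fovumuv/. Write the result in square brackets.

(1) Progressive Voicing Assimilation: no change — [fovumuv]
(2) Final Devoicing: [fovumuv] → [fovumuf]
(3) Syncope: [fovumuf] → [fovmf]
(4) Cluster Epenthesis: [fovmf] → [fovmif]

[fovmif]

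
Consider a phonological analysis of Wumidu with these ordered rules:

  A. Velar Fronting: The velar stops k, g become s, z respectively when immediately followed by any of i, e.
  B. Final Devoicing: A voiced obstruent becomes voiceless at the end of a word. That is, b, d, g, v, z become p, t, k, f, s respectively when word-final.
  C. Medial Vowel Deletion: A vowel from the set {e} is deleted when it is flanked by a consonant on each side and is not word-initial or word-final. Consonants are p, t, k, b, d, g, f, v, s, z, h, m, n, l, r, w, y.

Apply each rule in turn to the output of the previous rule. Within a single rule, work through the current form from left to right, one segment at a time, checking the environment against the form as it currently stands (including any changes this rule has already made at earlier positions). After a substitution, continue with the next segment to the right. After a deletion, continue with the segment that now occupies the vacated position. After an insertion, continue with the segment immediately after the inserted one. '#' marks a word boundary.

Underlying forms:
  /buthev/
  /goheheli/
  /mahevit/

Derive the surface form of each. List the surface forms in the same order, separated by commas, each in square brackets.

[buthf], [gohhli], [mahvit]

/buthev/:
  A Velar Fronting: no change — [buthev]
  B Final Devoicing: [buthev] → [buthef]
  C Medial Vowel Deletion: [buthef] → [buthf]
/goheheli/:
  A Velar Fronting: no change — [goheheli]
  B Final Devoicing: no change — [goheheli]
  C Medial Vowel Deletion: [goheheli] → [gohhli]
/mahevit/:
  A Velar Fronting: no change — [mahevit]
  B Final Devoicing: no change — [mahevit]
  C Medial Vowel Deletion: [mahevit] → [mahvit]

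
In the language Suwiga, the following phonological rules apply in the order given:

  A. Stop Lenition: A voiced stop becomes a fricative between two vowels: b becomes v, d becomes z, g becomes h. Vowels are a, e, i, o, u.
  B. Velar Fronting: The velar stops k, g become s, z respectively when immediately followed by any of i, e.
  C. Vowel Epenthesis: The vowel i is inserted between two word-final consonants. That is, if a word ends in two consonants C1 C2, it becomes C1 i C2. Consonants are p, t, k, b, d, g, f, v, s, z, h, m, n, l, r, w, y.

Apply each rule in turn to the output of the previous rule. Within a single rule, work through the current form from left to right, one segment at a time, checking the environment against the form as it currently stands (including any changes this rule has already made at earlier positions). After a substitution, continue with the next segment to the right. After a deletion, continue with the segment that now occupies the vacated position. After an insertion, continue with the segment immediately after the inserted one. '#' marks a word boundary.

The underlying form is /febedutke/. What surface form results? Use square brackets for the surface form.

[fevezutse]

A Stop Lenition: [febedutke] → [fevezutke]
B Velar Fronting: [fevezutke] → [fevezutse]
C Vowel Epenthesis: no change — [fevezutse]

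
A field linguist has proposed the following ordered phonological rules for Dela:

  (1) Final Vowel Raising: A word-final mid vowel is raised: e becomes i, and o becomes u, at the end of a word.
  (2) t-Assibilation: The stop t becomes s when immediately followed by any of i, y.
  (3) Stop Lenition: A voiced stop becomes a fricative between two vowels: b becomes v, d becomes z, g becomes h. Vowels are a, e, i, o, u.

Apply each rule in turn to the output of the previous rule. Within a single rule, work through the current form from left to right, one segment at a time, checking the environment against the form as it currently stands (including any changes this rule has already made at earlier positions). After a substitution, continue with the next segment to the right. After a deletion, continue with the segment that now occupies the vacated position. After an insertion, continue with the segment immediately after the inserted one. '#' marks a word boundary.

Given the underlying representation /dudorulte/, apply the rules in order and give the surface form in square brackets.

[duzorulsi]

(1) Final Vowel Raising: [dudorulte] → [dudorulti]
(2) t-Assibilation: [dudorulti] → [dudorulsi]
(3) Stop Lenition: [dudorulsi] → [duzorulsi]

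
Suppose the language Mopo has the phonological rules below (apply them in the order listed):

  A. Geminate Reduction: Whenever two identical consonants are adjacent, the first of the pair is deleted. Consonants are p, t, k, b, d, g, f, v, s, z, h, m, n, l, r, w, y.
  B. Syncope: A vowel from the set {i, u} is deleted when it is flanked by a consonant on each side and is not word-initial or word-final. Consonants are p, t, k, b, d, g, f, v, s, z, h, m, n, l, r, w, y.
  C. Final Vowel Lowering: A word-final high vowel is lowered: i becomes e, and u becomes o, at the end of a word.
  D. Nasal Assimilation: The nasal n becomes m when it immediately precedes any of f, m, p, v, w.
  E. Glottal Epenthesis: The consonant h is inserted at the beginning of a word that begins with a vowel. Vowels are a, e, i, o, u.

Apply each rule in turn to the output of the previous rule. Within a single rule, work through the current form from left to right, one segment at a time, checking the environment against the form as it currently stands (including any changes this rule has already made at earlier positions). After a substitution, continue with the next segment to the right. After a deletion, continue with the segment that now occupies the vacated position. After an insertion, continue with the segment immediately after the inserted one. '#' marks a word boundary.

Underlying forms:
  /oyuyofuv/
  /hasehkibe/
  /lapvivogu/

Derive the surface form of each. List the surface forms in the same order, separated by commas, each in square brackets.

/oyuyofuv/:
  A Geminate Reduction: no change — [oyuyofuv]
  B Syncope: [oyuyofuv] → [oyyofv]
  C Final Vowel Lowering: no change — [oyyofv]
  D Nasal Assimilation: no change — [oyyofv]
  E Glottal Epenthesis: [oyyofv] → [hoyyofv]
/hasehkibe/:
  A Geminate Reduction: no change — [hasehkibe]
  B Syncope: [hasehkibe] → [hasehkbe]
  C Final Vowel Lowering: no change — [hasehkbe]
  D Nasal Assimilation: no change — [hasehkbe]
  E Glottal Epenthesis: no change — [hasehkbe]
/lapvivogu/:
  A Geminate Reduction: no change — [lapvivogu]
  B Syncope: [lapvivogu] → [lapvvogu]
  C Final Vowel Lowering: [lapvvogu] → [lapvvogo]
  D Nasal Assimilation: no change — [lapvvogo]
  E Glottal Epenthesis: no change — [lapvvogo]

[hoyyofv], [hasehkbe], [lapvvogo]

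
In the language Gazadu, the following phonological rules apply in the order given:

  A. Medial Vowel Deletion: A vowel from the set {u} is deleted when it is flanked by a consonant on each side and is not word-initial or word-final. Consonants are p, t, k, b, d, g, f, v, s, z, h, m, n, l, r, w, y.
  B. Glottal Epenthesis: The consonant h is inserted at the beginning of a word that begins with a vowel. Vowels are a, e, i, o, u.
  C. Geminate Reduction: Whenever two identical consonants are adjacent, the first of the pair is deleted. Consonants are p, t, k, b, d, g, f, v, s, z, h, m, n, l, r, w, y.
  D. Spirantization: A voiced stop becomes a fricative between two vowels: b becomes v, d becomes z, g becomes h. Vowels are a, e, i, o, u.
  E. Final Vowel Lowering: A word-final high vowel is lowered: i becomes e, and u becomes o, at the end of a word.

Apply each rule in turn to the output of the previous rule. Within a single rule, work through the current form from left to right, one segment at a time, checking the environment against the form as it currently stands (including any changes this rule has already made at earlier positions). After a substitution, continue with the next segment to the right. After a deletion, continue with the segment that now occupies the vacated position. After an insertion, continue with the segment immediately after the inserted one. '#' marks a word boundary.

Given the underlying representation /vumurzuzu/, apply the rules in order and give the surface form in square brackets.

[vmrzo]

A Medial Vowel Deletion: [vumurzuzu] → [vmrzzu]
B Glottal Epenthesis: no change — [vmrzzu]
C Geminate Reduction: [vmrzzu] → [vmrzu]
D Spirantization: no change — [vmrzu]
E Final Vowel Lowering: [vmrzu] → [vmrzo]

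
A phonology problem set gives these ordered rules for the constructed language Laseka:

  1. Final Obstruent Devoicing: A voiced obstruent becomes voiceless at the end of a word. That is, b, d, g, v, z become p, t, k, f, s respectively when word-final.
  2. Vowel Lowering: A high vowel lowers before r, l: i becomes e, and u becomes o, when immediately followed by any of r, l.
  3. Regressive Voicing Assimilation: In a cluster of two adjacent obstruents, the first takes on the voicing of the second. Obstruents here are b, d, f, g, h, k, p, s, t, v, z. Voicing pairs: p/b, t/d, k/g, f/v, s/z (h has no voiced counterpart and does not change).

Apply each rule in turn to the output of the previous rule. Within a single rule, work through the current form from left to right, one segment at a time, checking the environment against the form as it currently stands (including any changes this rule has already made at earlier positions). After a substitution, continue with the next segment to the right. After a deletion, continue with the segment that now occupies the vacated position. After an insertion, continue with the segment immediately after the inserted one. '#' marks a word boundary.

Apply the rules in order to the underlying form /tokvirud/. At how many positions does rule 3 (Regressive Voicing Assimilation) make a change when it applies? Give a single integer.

1 Final Obstruent Devoicing: [tokvirud] → [tokvirut]
2 Vowel Lowering: [tokvirut] → [tokverut]
3 Regressive Voicing Assimilation: [tokverut] → [togverut]
Rule 3 changed 1 position(s).

1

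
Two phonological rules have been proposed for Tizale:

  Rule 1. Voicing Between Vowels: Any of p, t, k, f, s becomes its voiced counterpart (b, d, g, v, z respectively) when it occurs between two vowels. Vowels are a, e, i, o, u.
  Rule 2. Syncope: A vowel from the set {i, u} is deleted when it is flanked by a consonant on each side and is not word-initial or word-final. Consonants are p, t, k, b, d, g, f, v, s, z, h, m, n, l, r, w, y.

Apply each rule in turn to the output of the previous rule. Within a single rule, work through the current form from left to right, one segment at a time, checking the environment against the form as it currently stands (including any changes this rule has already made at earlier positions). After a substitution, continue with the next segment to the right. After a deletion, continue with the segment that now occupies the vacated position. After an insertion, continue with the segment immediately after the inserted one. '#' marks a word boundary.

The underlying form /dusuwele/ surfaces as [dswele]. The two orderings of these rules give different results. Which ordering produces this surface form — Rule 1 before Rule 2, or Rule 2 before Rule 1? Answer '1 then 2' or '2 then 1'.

2 then 1

Order 1 then 2:
  1 Voicing Between Vowels: [dusuwele] → [duzuwele]
  2 Syncope: [duzuwele] → [dzwele]
  result: [dzwele]
Order 2 then 1:
  2 Syncope: [dusuwele] → [dswele]
  1 Voicing Between Vowels: no change — [dswele]
  result: [dswele]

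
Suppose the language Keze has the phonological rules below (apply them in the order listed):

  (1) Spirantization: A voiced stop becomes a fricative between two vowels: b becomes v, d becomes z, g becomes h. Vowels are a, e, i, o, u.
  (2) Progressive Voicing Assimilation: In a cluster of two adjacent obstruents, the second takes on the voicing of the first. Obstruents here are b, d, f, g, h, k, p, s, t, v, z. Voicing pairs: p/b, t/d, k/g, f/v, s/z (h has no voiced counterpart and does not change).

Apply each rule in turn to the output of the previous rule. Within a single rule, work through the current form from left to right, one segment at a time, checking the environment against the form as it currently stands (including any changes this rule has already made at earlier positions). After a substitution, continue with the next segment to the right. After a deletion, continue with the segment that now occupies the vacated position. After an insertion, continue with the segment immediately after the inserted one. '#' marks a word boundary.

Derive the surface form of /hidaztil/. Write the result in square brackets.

[hizazdil]

(1) Spirantization: [hidaztil] → [hizaztil]
(2) Progressive Voicing Assimilation: [hizaztil] → [hizazdil]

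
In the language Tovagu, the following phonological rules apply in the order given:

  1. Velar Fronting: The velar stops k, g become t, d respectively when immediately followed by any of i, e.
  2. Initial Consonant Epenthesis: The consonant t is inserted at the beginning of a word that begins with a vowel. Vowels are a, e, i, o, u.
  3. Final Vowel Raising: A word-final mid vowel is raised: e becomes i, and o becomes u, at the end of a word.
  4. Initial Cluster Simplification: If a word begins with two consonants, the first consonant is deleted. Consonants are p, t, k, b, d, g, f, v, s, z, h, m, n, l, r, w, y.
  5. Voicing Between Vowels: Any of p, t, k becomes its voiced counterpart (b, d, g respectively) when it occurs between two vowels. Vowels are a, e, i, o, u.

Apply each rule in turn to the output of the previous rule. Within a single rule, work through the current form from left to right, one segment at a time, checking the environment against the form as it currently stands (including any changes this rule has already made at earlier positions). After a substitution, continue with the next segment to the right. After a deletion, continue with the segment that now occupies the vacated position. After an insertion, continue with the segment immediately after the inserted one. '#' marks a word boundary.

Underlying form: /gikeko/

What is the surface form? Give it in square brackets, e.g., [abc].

1 Velar Fronting: [gikeko] → [diteko]
2 Initial Consonant Epenthesis: no change — [diteko]
3 Final Vowel Raising: [diteko] → [diteku]
4 Initial Cluster Simplification: no change — [diteku]
5 Voicing Between Vowels: [diteku] → [didegu]

[didegu]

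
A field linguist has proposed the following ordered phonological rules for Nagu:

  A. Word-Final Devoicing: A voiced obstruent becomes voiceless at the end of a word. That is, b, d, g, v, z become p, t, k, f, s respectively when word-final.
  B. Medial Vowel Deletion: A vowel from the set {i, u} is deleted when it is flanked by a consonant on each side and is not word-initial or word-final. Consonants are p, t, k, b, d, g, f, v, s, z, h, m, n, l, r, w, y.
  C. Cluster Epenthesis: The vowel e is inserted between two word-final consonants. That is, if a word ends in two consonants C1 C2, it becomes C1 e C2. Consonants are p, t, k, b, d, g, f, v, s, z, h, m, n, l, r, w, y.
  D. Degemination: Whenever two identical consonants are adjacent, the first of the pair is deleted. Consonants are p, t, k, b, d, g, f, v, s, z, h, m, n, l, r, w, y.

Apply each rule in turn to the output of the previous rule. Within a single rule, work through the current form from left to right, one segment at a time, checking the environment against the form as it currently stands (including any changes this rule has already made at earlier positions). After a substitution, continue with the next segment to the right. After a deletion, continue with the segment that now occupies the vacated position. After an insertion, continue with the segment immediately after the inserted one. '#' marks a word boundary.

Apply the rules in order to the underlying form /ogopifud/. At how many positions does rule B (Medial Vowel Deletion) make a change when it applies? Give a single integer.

2

A Word-Final Devoicing: [ogopifud] → [ogopifut]
B Medial Vowel Deletion: [ogopifut] → [ogopft]
C Cluster Epenthesis: [ogopft] → [ogopfet]
D Degemination: no change — [ogopfet]
Rule B changed 2 position(s).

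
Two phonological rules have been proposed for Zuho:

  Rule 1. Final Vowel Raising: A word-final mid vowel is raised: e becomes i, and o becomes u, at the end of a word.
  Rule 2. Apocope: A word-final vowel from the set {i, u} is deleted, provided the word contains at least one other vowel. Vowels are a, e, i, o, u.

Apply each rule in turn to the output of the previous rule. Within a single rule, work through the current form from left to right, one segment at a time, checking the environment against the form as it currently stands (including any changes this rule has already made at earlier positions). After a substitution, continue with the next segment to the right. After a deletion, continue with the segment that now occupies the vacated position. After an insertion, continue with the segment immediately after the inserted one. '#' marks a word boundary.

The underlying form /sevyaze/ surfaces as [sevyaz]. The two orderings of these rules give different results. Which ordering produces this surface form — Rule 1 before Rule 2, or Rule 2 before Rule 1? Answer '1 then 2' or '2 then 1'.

1 then 2

Order 1 then 2:
  1 Final Vowel Raising: [sevyaze] → [sevyazi]
  2 Apocope: [sevyazi] → [sevyaz]
  result: [sevyaz]
Order 2 then 1:
  2 Apocope: no change — [sevyaze]
  1 Final Vowel Raising: [sevyaze] → [sevyazi]
  result: [sevyazi]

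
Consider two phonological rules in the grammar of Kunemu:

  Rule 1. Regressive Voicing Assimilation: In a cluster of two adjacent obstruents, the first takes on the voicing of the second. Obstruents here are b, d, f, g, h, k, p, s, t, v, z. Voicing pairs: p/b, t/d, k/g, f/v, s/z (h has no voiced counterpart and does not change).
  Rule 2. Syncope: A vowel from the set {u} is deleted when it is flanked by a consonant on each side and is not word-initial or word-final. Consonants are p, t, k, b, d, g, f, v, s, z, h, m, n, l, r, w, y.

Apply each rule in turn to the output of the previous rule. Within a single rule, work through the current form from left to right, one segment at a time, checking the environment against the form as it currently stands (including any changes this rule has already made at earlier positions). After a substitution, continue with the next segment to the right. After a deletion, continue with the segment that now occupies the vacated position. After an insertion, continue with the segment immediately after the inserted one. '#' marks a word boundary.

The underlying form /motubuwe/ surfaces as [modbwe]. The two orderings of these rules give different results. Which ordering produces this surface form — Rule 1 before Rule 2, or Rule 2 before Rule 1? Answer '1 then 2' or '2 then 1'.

2 then 1

Order 1 then 2:
  1 Regressive Voicing Assimilation: no change — [motubuwe]
  2 Syncope: [motubuwe] → [motbwe]
  result: [motbwe]
Order 2 then 1:
  2 Syncope: [motubuwe] → [motbwe]
  1 Regressive Voicing Assimilation: [motbwe] → [modbwe]
  result: [modbwe]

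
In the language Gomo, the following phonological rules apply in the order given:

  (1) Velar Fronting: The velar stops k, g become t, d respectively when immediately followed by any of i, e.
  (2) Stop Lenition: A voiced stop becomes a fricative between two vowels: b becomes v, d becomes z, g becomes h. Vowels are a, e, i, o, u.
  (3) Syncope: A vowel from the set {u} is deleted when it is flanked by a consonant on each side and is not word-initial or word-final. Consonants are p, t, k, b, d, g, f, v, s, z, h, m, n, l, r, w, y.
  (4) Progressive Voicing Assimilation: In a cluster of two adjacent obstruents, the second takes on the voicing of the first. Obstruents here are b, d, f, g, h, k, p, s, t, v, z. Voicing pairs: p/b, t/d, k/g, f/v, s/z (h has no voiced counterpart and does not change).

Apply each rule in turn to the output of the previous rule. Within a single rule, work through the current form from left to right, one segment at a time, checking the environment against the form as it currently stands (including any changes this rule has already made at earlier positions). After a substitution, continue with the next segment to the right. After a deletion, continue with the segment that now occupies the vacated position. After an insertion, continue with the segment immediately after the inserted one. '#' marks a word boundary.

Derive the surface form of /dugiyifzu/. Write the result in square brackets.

(1) Velar Fronting: [dugiyifzu] → [dudiyifzu]
(2) Stop Lenition: [dudiyifzu] → [duziyifzu]
(3) Syncope: [duziyifzu] → [dziyifzu]
(4) Progressive Voicing Assimilation: [dziyifzu] → [dziyifsu]

[dziyifsu]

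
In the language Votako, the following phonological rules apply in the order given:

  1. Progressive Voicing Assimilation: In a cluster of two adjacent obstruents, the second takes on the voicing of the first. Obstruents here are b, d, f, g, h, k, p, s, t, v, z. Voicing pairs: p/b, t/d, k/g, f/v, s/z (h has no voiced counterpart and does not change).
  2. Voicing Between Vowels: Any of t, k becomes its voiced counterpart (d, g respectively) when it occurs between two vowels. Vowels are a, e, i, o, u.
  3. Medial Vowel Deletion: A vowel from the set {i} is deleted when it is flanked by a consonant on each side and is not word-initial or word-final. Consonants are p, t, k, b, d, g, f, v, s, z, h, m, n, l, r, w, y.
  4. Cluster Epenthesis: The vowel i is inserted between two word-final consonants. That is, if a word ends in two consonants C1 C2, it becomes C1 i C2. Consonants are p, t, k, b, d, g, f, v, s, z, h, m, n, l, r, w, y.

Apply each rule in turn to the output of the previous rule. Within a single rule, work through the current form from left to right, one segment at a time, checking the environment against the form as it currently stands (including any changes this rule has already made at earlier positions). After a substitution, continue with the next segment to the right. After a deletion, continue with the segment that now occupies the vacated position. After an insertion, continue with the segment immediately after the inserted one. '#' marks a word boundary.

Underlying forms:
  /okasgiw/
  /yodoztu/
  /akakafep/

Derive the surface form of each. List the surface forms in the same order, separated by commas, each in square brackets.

[ogaskiw], [yodozdu], [agagafep]

/okasgiw/:
  1 Progressive Voicing Assimilation: [okasgiw] → [okaskiw]
  2 Voicing Between Vowels: [okaskiw] → [ogaskiw]
  3 Medial Vowel Deletion: [ogaskiw] → [ogaskw]
  4 Cluster Epenthesis: [ogaskw] → [ogaskiw]
/yodoztu/:
  1 Progressive Voicing Assimilation: [yodoztu] → [yodozdu]
  2 Voicing Between Vowels: no change — [yodozdu]
  3 Medial Vowel Deletion: no change — [yodozdu]
  4 Cluster Epenthesis: no change — [yodozdu]
/akakafep/:
  1 Progressive Voicing Assimilation: no change — [akakafep]
  2 Voicing Between Vowels: [akakafep] → [agagafep]
  3 Medial Vowel Deletion: no change — [agagafep]
  4 Cluster Epenthesis: no change — [agagafep]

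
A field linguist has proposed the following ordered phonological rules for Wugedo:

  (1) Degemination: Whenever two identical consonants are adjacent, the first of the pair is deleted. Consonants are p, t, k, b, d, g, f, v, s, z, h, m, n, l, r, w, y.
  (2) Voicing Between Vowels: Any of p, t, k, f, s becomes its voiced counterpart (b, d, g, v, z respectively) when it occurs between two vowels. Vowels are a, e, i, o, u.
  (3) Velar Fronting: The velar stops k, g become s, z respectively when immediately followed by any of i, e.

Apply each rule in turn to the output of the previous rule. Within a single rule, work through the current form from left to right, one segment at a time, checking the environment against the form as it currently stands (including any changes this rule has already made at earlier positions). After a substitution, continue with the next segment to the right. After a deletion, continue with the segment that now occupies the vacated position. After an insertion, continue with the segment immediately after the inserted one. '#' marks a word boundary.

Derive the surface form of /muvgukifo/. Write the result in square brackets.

[muvguzivo]

(1) Degemination: no change — [muvgukifo]
(2) Voicing Between Vowels: [muvgukifo] → [muvgugivo]
(3) Velar Fronting: [muvgugivo] → [muvguzivo]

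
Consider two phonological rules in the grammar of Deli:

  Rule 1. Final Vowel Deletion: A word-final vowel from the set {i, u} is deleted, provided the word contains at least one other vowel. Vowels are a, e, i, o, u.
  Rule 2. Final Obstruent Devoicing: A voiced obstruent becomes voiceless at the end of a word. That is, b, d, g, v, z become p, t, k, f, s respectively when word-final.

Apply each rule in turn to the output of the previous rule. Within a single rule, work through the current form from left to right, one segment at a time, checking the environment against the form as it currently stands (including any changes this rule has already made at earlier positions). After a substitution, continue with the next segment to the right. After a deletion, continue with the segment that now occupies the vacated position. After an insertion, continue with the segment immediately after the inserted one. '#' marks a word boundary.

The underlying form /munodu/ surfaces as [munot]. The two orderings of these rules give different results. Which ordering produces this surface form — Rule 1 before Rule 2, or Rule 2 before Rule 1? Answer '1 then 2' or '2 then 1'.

Order 1 then 2:
  1 Final Vowel Deletion: [munodu] → [munod]
  2 Final Obstruent Devoicing: [munod] → [munot]
  result: [munot]
Order 2 then 1:
  2 Final Obstruent Devoicing: no change — [munodu]
  1 Final Vowel Deletion: [munodu] → [munod]
  result: [munod]

1 then 2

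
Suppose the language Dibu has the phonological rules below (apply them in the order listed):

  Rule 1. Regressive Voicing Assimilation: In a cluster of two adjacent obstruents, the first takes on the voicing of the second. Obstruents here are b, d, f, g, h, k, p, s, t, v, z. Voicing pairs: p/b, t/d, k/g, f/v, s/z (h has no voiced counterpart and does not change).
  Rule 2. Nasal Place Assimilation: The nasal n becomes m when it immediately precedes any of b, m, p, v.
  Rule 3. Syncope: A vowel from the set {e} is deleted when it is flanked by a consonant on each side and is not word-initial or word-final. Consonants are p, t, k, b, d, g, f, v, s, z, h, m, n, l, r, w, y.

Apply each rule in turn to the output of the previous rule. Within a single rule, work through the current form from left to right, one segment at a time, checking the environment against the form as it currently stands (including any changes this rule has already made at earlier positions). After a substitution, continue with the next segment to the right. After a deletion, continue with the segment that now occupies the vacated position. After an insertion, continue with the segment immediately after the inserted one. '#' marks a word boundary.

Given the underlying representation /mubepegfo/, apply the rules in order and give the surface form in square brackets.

Rule 1 Regressive Voicing Assimilation: [mubepegfo] → [mubepekfo]
Rule 2 Nasal Place Assimilation: no change — [mubepekfo]
Rule 3 Syncope: [mubepekfo] → [mubpkfo]

[mubpkfo]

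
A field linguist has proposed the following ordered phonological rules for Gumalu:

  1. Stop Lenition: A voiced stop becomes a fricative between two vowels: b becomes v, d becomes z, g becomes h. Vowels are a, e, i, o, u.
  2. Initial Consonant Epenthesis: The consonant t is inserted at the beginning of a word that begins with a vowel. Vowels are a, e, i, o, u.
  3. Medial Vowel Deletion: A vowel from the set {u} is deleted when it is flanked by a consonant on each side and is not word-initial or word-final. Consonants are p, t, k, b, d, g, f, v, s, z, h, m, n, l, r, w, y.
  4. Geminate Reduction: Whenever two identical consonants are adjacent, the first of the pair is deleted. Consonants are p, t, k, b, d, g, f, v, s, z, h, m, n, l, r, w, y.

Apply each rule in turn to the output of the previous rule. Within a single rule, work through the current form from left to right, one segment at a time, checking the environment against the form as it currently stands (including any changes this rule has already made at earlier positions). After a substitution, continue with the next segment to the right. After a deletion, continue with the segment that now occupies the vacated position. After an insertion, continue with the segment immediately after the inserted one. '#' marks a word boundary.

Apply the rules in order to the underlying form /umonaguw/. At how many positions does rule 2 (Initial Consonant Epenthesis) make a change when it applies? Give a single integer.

1

1 Stop Lenition: [umonaguw] → [umonahuw]
2 Initial Consonant Epenthesis: [umonahuw] → [tumonahuw]
3 Medial Vowel Deletion: [tumonahuw] → [tmonahw]
4 Geminate Reduction: no change — [tmonahw]
Rule 2 changed 1 position(s).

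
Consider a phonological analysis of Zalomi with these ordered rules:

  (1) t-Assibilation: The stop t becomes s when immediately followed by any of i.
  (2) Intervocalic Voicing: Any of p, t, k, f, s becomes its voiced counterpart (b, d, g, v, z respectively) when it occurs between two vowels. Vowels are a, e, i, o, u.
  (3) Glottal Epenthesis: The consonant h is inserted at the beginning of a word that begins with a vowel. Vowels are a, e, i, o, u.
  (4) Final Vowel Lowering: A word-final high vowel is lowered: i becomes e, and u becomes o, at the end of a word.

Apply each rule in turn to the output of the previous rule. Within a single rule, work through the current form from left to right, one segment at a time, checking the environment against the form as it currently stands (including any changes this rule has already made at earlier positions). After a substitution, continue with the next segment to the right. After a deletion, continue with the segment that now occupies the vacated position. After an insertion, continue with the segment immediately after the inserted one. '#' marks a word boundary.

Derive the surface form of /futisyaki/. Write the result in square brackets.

[fuzisyage]

(1) t-Assibilation: [futisyaki] → [fusisyaki]
(2) Intervocalic Voicing: [fusisyaki] → [fuzisyagi]
(3) Glottal Epenthesis: no change — [fuzisyagi]
(4) Final Vowel Lowering: [fuzisyagi] → [fuzisyage]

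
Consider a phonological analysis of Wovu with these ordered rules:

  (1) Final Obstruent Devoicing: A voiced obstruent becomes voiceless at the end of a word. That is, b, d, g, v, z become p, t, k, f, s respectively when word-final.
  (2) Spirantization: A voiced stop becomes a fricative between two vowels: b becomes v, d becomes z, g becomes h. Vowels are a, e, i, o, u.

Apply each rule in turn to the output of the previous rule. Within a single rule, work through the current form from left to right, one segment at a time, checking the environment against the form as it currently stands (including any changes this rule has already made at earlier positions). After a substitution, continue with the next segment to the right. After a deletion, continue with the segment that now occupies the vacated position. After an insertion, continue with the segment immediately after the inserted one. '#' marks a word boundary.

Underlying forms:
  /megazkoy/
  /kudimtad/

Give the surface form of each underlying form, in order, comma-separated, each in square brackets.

[mehazkoy], [kuzimtat]

/megazkoy/:
  (1) Final Obstruent Devoicing: no change — [megazkoy]
  (2) Spirantization: [megazkoy] → [mehazkoy]
/kudimtad/:
  (1) Final Obstruent Devoicing: [kudimtad] → [kudimtat]
  (2) Spirantization: [kudimtat] → [kuzimtat]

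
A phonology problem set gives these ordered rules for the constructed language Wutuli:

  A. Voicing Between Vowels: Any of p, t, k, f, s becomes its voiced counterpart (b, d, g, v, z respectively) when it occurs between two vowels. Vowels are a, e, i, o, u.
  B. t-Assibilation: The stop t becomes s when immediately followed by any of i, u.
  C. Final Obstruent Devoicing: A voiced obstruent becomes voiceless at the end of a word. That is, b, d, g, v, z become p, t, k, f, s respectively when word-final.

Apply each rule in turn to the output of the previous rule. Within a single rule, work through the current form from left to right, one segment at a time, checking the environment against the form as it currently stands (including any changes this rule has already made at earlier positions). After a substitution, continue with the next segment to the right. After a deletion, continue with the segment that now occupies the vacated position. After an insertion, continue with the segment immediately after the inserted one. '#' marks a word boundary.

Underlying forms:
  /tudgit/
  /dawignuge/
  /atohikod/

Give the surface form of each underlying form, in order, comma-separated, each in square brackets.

/tudgit/:
  A Voicing Between Vowels: no change — [tudgit]
  B t-Assibilation: [tudgit] → [sudgit]
  C Final Obstruent Devoicing: no change — [sudgit]
/dawignuge/:
  A Voicing Between Vowels: no change — [dawignuge]
  B t-Assibilation: no change — [dawignuge]
  C Final Obstruent Devoicing: no change — [dawignuge]
/atohikod/:
  A Voicing Between Vowels: [atohikod] → [adohigod]
  B t-Assibilation: no change — [adohigod]
  C Final Obstruent Devoicing: [adohigod] → [adohigot]

[sudgit], [dawignuge], [adohigot]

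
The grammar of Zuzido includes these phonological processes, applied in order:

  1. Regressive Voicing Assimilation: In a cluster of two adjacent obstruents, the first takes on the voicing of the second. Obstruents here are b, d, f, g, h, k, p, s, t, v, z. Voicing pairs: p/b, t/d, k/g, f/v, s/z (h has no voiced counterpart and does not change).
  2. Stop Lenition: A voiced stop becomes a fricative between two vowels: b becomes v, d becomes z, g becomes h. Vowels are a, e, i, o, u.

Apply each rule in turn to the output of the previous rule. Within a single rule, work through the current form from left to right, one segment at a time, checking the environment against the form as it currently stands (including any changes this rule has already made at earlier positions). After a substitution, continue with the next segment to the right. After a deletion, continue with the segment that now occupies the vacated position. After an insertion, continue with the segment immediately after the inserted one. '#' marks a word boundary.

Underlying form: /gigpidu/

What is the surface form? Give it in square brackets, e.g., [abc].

1 Regressive Voicing Assimilation: [gigpidu] → [gikpidu]
2 Stop Lenition: [gikpidu] → [gikpizu]

[gikpizu]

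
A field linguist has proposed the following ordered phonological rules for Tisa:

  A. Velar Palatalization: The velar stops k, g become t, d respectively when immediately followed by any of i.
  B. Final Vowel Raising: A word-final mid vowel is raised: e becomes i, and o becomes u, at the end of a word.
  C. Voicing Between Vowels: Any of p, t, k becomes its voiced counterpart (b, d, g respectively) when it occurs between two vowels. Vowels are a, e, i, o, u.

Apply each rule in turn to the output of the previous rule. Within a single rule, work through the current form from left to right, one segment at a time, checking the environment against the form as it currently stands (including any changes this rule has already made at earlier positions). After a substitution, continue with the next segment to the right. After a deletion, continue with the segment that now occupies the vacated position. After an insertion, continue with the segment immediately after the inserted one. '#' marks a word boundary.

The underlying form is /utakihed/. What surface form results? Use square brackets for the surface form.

[udadihed]

A Velar Palatalization: [utakihed] → [utatihed]
B Final Vowel Raising: no change — [utatihed]
C Voicing Between Vowels: [utatihed] → [udadihed]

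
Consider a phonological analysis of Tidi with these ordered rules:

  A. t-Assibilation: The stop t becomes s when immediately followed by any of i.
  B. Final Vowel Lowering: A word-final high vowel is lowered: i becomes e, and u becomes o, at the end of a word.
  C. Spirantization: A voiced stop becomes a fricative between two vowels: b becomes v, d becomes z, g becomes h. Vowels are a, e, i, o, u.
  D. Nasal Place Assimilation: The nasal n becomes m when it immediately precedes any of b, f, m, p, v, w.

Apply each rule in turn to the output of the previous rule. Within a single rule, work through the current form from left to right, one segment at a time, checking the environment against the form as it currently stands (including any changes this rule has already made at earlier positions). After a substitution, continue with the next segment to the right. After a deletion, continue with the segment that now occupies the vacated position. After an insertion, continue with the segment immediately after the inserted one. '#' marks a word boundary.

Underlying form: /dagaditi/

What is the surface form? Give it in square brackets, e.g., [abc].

A t-Assibilation: [dagaditi] → [dagadisi]
B Final Vowel Lowering: [dagadisi] → [dagadise]
C Spirantization: [dagadise] → [dahazise]
D Nasal Place Assimilation: no change — [dahazise]

[dahazise]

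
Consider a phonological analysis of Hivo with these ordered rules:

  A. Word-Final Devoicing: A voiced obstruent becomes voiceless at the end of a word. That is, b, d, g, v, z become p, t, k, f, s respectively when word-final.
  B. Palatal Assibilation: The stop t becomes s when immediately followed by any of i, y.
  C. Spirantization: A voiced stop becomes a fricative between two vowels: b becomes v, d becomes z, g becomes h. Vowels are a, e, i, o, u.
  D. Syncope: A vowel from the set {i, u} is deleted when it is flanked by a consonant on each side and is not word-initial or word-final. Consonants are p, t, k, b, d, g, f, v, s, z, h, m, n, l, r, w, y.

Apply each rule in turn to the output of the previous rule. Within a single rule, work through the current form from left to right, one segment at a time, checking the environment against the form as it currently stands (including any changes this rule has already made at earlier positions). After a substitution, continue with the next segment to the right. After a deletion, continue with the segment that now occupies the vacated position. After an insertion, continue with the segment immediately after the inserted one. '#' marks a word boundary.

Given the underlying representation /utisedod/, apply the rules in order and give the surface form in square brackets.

[ussezot]

A Word-Final Devoicing: [utisedod] → [utisedot]
B Palatal Assibilation: [utisedot] → [usisedot]
C Spirantization: [usisedot] → [usisezot]
D Syncope: [usisezot] → [ussezot]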